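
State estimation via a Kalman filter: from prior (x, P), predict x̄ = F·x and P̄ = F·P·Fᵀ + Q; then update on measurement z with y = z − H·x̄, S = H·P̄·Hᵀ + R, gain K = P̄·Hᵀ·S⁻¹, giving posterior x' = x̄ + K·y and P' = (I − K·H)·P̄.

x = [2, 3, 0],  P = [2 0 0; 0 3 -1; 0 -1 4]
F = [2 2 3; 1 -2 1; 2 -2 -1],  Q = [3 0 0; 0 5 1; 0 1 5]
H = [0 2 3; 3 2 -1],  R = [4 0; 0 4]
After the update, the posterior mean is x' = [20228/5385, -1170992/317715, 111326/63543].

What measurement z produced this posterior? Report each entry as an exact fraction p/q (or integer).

x̄ = F·x = [10, -4, -2]
P̄ = F·P·Fᵀ + Q = [47 8 -8; 8 27 13; -8 13 25]
S = H·P̄·Hᵀ + R = [493 61; 61 652]
K = P̄·Hᵀ·S⁻¹ = [-259/5385 1387/5385; 56671/317715 26372/317715; 13451/63543 -3500/63543]
x' − x̄ = [-33622/5385, 99868/317715, 238412/63543] = K·y
y = (KᵀK)⁻¹·Kᵀ·(x' − x̄) = [12, -22]
z = y + H·x̄ = [12, -22] + [-14, 24] = [-2, 2]

z = [-2, 2]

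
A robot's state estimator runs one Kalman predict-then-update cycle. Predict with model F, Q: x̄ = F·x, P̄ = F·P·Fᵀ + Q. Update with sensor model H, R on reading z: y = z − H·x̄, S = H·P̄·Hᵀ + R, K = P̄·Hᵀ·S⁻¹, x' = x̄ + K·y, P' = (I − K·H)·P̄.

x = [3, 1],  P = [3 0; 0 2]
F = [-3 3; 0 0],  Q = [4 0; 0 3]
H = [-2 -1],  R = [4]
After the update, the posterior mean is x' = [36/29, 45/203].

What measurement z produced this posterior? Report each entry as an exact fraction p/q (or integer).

z = [-3]

x̄ = F·x = [-6, 0]
P̄ = F·P·Fᵀ + Q = [49 0; 0 3]
S = H·P̄·Hᵀ + R = [203]
K = P̄·Hᵀ·S⁻¹ = [-14/29; -3/203]
x' − x̄ = [210/29, 45/203] = K·y
y = (KᵀK)⁻¹·Kᵀ·(x' − x̄) = [-15]
z = y + H·x̄ = [-15] + [12] = [-3]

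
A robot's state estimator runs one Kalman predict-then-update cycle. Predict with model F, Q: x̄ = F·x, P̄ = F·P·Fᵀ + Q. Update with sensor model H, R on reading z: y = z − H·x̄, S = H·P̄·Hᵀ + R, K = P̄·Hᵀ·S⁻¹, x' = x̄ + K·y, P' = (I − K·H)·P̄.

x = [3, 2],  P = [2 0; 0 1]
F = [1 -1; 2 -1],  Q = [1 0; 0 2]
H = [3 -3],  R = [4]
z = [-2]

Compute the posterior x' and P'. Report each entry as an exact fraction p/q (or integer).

x' = [4/7, 10/7]
P' = [187/49 191/49; 191/49 215/49]

x̄ = F·x = [1, 4]
P̄ = F·P·Fᵀ + Q = [4 5; 5 11]
y = z − H·x̄ = [7]
S = H·P̄·Hᵀ + R = [49]
K = P̄·Hᵀ·S⁻¹ = [-3/49; -18/49]
x' = x̄ + K·y = [4/7, 10/7]
P' = (I − K·H)·P̄ = [187/49 191/49; 191/49 215/49]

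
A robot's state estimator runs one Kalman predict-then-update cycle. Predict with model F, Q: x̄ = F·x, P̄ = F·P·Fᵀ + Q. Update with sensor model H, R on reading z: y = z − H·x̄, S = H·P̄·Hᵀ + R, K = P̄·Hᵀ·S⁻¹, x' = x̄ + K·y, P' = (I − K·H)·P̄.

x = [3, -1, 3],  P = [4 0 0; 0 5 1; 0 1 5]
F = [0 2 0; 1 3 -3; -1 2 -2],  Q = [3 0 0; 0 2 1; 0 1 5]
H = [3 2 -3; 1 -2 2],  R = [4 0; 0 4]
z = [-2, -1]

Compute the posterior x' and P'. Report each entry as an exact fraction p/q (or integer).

x' = [-111619/31503, -130117/10501, -351899/31503]
P' = [94808/31503 114254/10501 312292/31503; 114254/10501 518637/10501 457048/10501; 312292/31503 457048/10501 1223240/31503]

x̄ = F·x = [-2, -9, -11]
P̄ = F·P·Fᵀ + Q = [23 24 16; 24 78 45; 16 45 41]
y = z − H·x̄ = [-11, 5]
S = H·P̄·Hᵀ + R = [352 -87; -87 111]
K = P̄·Hᵀ·S⁻¹ = [2756/10501 8467/31503; 2223/10501 -2231/10501; 787/10501 4121/31503]
x' = x̄ + K·y = [-111619/31503, -130117/10501, -351899/31503]
P' = (I − K·H)·P̄ = [94808/31503 114254/10501 312292/31503; 114254/10501 518637/10501 457048/10501; 312292/31503 457048/10501 1223240/31503]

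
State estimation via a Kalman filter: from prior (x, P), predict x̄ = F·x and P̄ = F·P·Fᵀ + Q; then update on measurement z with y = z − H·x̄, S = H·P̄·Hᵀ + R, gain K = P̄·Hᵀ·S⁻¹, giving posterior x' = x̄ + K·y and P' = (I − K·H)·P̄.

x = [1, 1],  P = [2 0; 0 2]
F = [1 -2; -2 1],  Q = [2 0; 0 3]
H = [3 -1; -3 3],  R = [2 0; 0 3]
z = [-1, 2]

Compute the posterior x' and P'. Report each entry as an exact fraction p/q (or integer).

x' = [-49/117, 14/117]
P' = [668/1521 812/1521; 812/1521 1406/1521]

x̄ = F·x = [-1, -1]
P̄ = F·P·Fᵀ + Q = [12 -8; -8 13]
y = z − H·x̄ = [1, 2]
S = H·P̄·Hᵀ + R = [171 -243; -243 372]
K = P̄·Hᵀ·S⁻¹ = [596/1521 16/169; 515/1521 66/169]
x' = x̄ + K·y = [-49/117, 14/117]
P' = (I − K·H)·P̄ = [668/1521 812/1521; 812/1521 1406/1521]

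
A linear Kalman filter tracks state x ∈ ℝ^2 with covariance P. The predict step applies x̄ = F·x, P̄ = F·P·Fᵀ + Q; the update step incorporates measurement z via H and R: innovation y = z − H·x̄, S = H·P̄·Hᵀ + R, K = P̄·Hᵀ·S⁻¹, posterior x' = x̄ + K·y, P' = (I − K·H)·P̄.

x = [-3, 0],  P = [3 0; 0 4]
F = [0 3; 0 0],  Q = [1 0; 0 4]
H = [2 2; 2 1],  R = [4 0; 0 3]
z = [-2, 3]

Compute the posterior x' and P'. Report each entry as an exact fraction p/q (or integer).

x' = [703/426, -370/213]
P' = [703/426 -370/213; -370/213 524/213]

x̄ = F·x = [0, 0]
P̄ = F·P·Fᵀ + Q = [37 0; 0 4]
y = z − H·x̄ = [-2, 3]
S = H·P̄·Hᵀ + R = [168 156; 156 155]
K = P̄·Hᵀ·S⁻¹ = [-37/852 37/71; 77/213 -24/71]
x' = x̄ + K·y = [703/426, -370/213]
P' = (I − K·H)·P̄ = [703/426 -370/213; -370/213 524/213]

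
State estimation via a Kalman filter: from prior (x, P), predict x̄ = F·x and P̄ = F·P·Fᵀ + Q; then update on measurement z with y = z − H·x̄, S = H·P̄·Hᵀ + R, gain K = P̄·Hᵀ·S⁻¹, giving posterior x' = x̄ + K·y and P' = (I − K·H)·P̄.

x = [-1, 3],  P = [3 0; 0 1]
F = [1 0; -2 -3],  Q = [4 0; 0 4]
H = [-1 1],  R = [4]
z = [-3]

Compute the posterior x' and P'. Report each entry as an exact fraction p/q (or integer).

x̄ = F·x = [-1, -7]
P̄ = F·P·Fᵀ + Q = [7 -6; -6 25]
y = z − H·x̄ = [3]
S = H·P̄·Hᵀ + R = [48]
K = P̄·Hᵀ·S⁻¹ = [-13/48; 31/48]
x' = x̄ + K·y = [-29/16, -81/16]
P' = (I − K·H)·P̄ = [167/48 115/48; 115/48 239/48]

x' = [-29/16, -81/16]
P' = [167/48 115/48; 115/48 239/48]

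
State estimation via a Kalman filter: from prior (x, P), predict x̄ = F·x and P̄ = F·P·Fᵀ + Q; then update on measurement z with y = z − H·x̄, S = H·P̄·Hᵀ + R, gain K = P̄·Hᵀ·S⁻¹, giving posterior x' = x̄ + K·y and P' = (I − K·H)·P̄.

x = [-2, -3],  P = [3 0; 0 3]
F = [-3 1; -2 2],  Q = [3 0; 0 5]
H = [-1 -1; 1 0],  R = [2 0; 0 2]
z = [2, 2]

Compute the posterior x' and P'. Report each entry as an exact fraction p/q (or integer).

x̄ = F·x = [3, -2]
P̄ = F·P·Fᵀ + Q = [33 24; 24 29]
y = z − H·x̄ = [3, -1]
S = H·P̄·Hᵀ + R = [112 -57; -57 35]
K = P̄·Hᵀ·S⁻¹ = [-114/671 447/671; -487/671 -333/671]
x' = x̄ + K·y = [1224/671, -2470/671]
P' = (I − K·H)·P̄ = [894/671 -666/671; -666/671 1640/671]

x' = [1224/671, -2470/671]
P' = [894/671 -666/671; -666/671 1640/671]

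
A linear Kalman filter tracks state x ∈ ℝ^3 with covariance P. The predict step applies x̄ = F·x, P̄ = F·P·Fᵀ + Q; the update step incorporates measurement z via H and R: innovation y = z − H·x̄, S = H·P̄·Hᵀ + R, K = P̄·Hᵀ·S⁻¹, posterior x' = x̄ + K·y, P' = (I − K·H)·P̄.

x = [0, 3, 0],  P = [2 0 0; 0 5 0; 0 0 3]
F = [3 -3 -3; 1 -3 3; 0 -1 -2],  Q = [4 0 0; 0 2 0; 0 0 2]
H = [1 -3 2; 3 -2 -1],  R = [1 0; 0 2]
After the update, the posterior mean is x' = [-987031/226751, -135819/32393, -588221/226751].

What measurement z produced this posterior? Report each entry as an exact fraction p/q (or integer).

z = [3, -2]

x̄ = F·x = [-9, -9, -3]
P̄ = F·P·Fᵀ + Q = [94 24 33; 24 76 -3; 33 -3 19]
S = H·P̄·Hᵀ + R = [879 604; 604 673]
K = P̄·Hᵀ·S⁻¹ = [-62180/226751 123527/226751; -13546/32393 8451/32393; 1896/226751 27274/226751]
x' − x̄ = [1053728/226751, 155718/32393, 92032/226751] = K·y
y = (KᵀK)⁻¹·Kᵀ·(x' − x̄) = [-9, 4]
z = y + H·x̄ = [-9, 4] + [12, -6] = [3, -2]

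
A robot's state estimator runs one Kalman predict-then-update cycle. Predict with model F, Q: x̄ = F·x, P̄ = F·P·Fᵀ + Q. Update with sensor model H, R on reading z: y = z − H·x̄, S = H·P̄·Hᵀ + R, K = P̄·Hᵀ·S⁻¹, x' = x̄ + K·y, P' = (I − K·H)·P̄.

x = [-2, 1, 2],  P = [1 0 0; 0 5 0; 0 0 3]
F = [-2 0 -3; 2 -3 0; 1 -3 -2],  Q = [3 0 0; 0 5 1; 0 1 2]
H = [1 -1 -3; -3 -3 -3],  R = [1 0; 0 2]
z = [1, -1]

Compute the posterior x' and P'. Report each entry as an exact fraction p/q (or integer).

x' = [9485/27373, 56958/191611, -8791/27373]
P' = [36528/27373 -60386/27373 28700/27373; -60386/27373 810380/191611 -56012/27373; 28700/27373 -56012/27373 29156/27373]

x̄ = F·x = [-2, -7, -9]
P̄ = F·P·Fᵀ + Q = [34 -4 16; -4 54 48; 16 48 60]
y = z − H·x̄ = [-31, -55]
S = H·P̄·Hᵀ + R = [829 1272; 1272 2414]
K = P̄·Hᵀ·S⁻¹ = [10814/27373 -7263/27373; -56830/191611 6609/191611; -2756/27373 -2766/27373]
x' = x̄ + K·y = [9485/27373, 56958/191611, -8791/27373]
P' = (I − K·H)·P̄ = [36528/27373 -60386/27373 28700/27373; -60386/27373 810380/191611 -56012/27373; 28700/27373 -56012/27373 29156/27373]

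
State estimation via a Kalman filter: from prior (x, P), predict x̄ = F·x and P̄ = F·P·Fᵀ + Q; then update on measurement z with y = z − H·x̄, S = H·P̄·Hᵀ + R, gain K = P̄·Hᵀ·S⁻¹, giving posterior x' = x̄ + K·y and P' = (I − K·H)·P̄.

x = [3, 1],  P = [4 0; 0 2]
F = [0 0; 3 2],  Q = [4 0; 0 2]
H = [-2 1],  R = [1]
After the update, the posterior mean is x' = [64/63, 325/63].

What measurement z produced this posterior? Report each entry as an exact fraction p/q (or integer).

z = [3]

x̄ = F·x = [0, 11]
P̄ = F·P·Fᵀ + Q = [4 0; 0 46]
S = H·P̄·Hᵀ + R = [63]
K = P̄·Hᵀ·S⁻¹ = [-8/63; 46/63]
x' − x̄ = [64/63, -368/63] = K·y
y = (KᵀK)⁻¹·Kᵀ·(x' − x̄) = [-8]
z = y + H·x̄ = [-8] + [11] = [3]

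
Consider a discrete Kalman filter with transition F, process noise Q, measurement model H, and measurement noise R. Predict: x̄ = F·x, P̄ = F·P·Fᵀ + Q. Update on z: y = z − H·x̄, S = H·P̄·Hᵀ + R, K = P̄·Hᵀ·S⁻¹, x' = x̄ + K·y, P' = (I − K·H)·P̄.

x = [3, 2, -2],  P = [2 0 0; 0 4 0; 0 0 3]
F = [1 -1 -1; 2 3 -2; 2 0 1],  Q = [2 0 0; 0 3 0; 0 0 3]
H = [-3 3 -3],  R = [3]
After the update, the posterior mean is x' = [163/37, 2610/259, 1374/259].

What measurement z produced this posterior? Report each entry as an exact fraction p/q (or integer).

x̄ = F·x = [3, 16, 4]
P̄ = F·P·Fᵀ + Q = [11 -2 1; -2 59 2; 1 2 14]
S = H·P̄·Hᵀ + R = [777]
K = P̄·Hᵀ·S⁻¹ = [-2/37; 59/259; -13/259]
x' − x̄ = [52/37, -1534/259, 338/259] = K·y
y = (KᵀK)⁻¹·Kᵀ·(x' − x̄) = [-26]
z = y + H·x̄ = [-26] + [27] = [1]

z = [1]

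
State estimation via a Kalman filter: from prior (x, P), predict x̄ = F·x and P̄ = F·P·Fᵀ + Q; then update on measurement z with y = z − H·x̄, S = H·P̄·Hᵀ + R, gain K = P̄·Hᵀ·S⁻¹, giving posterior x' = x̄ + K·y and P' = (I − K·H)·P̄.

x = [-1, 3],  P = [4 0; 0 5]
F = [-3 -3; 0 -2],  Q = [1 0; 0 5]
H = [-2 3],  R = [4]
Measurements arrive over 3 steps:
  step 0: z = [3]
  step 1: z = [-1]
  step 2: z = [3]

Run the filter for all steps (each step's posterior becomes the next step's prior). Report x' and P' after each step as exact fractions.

step 0: x̄ = F·x = [-6, -6]
step 0: P̄ = F·P·Fᵀ + Q = [82 30; 30 25]
step 0: y = z − H·x̄ = [9]
step 0: S = H·P̄·Hᵀ + R = [197]
step 0: K = P̄·Hᵀ·S⁻¹ = [-74/197; 15/197]
step 0: x' = x̄ + K·y = [-1848/197, -1047/197]
step 0: P' = (I − K·H)·P̄ = [10678/197 7020/197; 7020/197 4700/197]
step 1: x̄ = F·x = [8685/197, 2094/197]
step 1: P̄ = F·P·Fᵀ + Q = [264959/197 70320/197; 70320/197 19785/197]
step 1: y = z − H·x̄ = [10891/197]
step 1: S = H·P̄·Hᵀ + R = [394849/197]
step 1: K = P̄·Hᵀ·S⁻¹ = [-318958/394849; -81285/394849]
step 1: x' = x̄ + K·y = [-225929/394849, -296757/394849]
step 1: P' = (I − K·H)·P̄ = [14642591/394849 9336450/394849; 9336450/394849 6115920/394849]
step 2: x̄ = F·x = [1568058/394849, 593514/394849]
step 2: P̄ = F·P·Fᵀ + Q = [355277548/394849 92714220/394849; 92714220/394849 26437925/394849]
step 2: y = z − H·x̄ = [2540121/394849]
step 2: S = H·P̄·Hᵀ + R = [548060273/394849]
step 2: K = P̄·Hᵀ·S⁻¹ = [-432412436/548060273; -106114665/548060273]
step 2: x' = x̄ + K·y = [-605268378/548060273, 141161193/548060273]
step 2: P' = (I − K·H)·P̄ = [19584689692/548060273 12479909880/548060273; 12479909880/548060273 8178453700/548060273]

step 0: x' = [-1848/197, -1047/197], P' = [10678/197 7020/197; 7020/197 4700/197]
step 1: x' = [-225929/394849, -296757/394849], P' = [14642591/394849 9336450/394849; 9336450/394849 6115920/394849]
step 2: x' = [-605268378/548060273, 141161193/548060273], P' = [19584689692/548060273 12479909880/548060273; 12479909880/548060273 8178453700/548060273]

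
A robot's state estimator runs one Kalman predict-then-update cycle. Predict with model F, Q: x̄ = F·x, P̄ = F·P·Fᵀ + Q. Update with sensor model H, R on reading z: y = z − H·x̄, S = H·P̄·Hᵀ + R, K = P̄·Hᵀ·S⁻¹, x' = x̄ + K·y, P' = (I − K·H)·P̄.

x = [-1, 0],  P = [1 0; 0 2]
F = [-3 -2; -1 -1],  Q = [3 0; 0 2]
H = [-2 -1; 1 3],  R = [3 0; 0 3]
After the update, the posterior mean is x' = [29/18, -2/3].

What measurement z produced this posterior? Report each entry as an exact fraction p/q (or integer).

z = [-3, -1]

x̄ = F·x = [3, 1]
P̄ = F·P·Fᵀ + Q = [20 7; 7 5]
S = H·P̄·Hᵀ + R = [116 -104; -104 110]
K = P̄·Hᵀ·S⁻¹ = [-151/324 -11/162; 11/108 8/27]
x' − x̄ = [-25/18, -5/3] = K·y
y = (KᵀK)⁻¹·Kᵀ·(x' − x̄) = [4, -7]
z = y + H·x̄ = [4, -7] + [-7, 6] = [-3, -1]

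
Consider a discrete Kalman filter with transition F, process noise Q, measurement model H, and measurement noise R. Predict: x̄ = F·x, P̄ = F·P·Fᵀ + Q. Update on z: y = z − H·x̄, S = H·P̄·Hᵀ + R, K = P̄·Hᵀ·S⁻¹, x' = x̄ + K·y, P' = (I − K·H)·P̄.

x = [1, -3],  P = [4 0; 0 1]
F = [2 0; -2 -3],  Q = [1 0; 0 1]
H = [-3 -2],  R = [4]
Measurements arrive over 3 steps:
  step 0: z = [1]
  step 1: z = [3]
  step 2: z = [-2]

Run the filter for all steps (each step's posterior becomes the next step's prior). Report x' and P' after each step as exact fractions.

step 0: x' = [-87/23, 133/23], P' = [812/69 -1180/69; -1180/69 1778/69]
step 1: x' = [-40347/96749, -90021/96749], P' = [154032/96749 -195818/96749; -195818/96749 337355/96749]
step 2: x' = [-24885144/19105273, 56964857/19105273], P' = [31183060/19105273 -40262208/19105273; -40262208/19105273 69343016/19105273]

step 0: x̄ = F·x = [2, 7]
step 0: P̄ = F·P·Fᵀ + Q = [17 -16; -16 26]
step 0: y = z − H·x̄ = [21]
step 0: S = H·P̄·Hᵀ + R = [69]
step 0: K = P̄·Hᵀ·S⁻¹ = [-19/69; -4/69]
step 0: x' = x̄ + K·y = [-87/23, 133/23]
step 0: P' = (I − K·H)·P̄ = [812/69 -1180/69; -1180/69 1778/69]
step 1: x̄ = F·x = [-174/23, -225/23]
step 1: P̄ = F·P·Fᵀ + Q = [3317/69 3832/69; 3832/69 5159/69]
step 1: y = z − H·x̄ = [-903/23]
step 1: S = H·P̄·Hᵀ + R = [96749/69]
step 1: K = P̄·Hᵀ·S⁻¹ = [-17615/96749; -21814/96749]
step 1: x' = x̄ + K·y = [-40347/96749, -90021/96749]
step 1: P' = (I − K·H)·P̄ = [154032/96749 -195818/96749; -195818/96749 337355/96749]
step 2: x̄ = F·x = [-80694/96749, 350757/96749]
step 2: P̄ = F·P·Fᵀ + Q = [712877/96749 558780/96749; 558780/96749 1399256/96749]
step 2: y = z − H·x̄ = [265934/96749]
step 2: S = H·P̄·Hᵀ + R = [19105273/96749]
step 2: K = P̄·Hᵀ·S⁻¹ = [-3256191/19105273; -4474852/19105273]
step 2: x' = x̄ + K·y = [-24885144/19105273, 56964857/19105273]
step 2: P' = (I − K·H)·P̄ = [31183060/19105273 -40262208/19105273; -40262208/19105273 69343016/19105273]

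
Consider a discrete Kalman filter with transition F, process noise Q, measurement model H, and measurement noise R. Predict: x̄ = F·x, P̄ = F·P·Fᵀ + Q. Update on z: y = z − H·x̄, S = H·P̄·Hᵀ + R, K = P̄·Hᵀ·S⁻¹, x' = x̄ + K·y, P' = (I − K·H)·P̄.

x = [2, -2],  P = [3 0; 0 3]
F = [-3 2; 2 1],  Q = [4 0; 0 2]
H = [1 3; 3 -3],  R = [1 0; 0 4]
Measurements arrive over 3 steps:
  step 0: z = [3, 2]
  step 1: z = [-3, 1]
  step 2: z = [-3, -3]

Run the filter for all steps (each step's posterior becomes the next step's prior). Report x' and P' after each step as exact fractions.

step 0: x' = [49783/42892, 24803/42892], P' = [26587/85784 -1809/85784; -1809/85784 7699/85784]
step 1: x' = [-7294475/14059852, -10290567/14059852], P' = [42043041/140598520 -3010079/140598520; -3010079/140598520 12335681/140598520]
step 2: x' = [-163407593367/112730935984, -59902236079/112730935984], P' = [67391371407/225461871968 -4817119337/225461871968; -4817119337/225461871968 19775005919/225461871968]

step 0: x̄ = F·x = [-10, 2]
step 0: P̄ = F·P·Fᵀ + Q = [43 -12; -12 17]
step 0: y = z − H·x̄ = [7, 38]
step 0: S = H·P̄·Hᵀ + R = [125 -96; -96 760]
step 0: K = P̄·Hᵀ·S⁻¹ = [2645/10723 21297/85784; 2661/10723 -7131/85784]
step 0: x' = x̄ + K·y = [49783/42892, 24803/42892]
step 0: P' = (I − K·H)·P̄ = [26587/85784 -1809/85784; -1809/85784 7699/85784]
step 1: x̄ = F·x = [-99743/42892, 124369/42892]
step 1: P̄ = F·P·Fᵀ + Q = [634923/85784 -145933/85784; -145933/85784 278379/85784]
step 1: y = z − H·x̄ = [-100510/10723, 178807/10723]
step 1: S = H·P̄·Hᵀ + R = [293815/10723 -184530/10723; -184530/10723 1398706/10723]
step 1: K = P̄·Hᵀ·S⁻¹ = [8253201/35149630 844746/3514963; 8499241/35149630 -287733/3514963]
step 1: x' = x̄ + K·y = [-7294475/14059852, -10290567/14059852]
step 1: P' = (I − K·H)·P̄ = [42043041/140598520 -3010079/140598520; -3010079/140598520 12335681/140598520]
step 2: x̄ = F·x = [1302291/14059852, -24879517/14059852]
step 2: P̄ = F·P·Fᵀ + Q = [1026245121/140598520 -230596963/140598520; -230596963/140598520 449664569/140598520]
step 2: y = z − H·x̄ = [7789176/3514963, -30181245/3514963]
step 2: S = H·P̄·Hᵀ + R = [478780373/17574815 -293978442/17574815; -293978442/17574815 2249540828/17574815]
step 2: K = P̄·Hᵀ·S⁻¹ = [13235003349/56365467992 27078184029/112730935984; 13626974605/56365467992 -9222046971/112730935984]
step 2: x' = x̄ + K·y = [-163407593367/112730935984, -59902236079/112730935984]
step 2: P' = (I − K·H)·P̄ = [67391371407/225461871968 -4817119337/225461871968; -4817119337/225461871968 19775005919/225461871968]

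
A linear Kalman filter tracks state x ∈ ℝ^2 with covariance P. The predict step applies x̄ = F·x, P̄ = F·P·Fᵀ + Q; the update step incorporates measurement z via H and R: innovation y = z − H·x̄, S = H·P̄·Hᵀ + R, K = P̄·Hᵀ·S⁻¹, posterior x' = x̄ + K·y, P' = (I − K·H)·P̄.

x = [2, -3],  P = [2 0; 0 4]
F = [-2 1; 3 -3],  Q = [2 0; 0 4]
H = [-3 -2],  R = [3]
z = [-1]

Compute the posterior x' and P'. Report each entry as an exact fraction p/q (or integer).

x̄ = F·x = [-7, 15]
P̄ = F·P·Fᵀ + Q = [14 -24; -24 58]
y = z − H·x̄ = [8]
S = H·P̄·Hᵀ + R = [73]
K = P̄·Hᵀ·S⁻¹ = [6/73; -44/73]
x' = x̄ + K·y = [-463/73, 743/73]
P' = (I − K·H)·P̄ = [986/73 -1488/73; -1488/73 2298/73]

x' = [-463/73, 743/73]
P' = [986/73 -1488/73; -1488/73 2298/73]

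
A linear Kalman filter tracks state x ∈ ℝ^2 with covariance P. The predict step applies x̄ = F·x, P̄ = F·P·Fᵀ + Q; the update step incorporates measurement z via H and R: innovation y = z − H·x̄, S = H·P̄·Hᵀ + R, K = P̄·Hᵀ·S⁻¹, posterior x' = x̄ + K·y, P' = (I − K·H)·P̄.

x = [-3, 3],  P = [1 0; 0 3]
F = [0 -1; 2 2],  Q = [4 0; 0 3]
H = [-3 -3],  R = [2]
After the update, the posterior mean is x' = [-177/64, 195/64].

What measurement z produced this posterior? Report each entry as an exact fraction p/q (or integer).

z = [-1]

x̄ = F·x = [-3, 0]
P̄ = F·P·Fᵀ + Q = [7 -6; -6 19]
S = H·P̄·Hᵀ + R = [128]
K = P̄·Hᵀ·S⁻¹ = [-3/128; -39/128]
x' − x̄ = [15/64, 195/64] = K·y
y = (KᵀK)⁻¹·Kᵀ·(x' − x̄) = [-10]
z = y + H·x̄ = [-10] + [9] = [-1]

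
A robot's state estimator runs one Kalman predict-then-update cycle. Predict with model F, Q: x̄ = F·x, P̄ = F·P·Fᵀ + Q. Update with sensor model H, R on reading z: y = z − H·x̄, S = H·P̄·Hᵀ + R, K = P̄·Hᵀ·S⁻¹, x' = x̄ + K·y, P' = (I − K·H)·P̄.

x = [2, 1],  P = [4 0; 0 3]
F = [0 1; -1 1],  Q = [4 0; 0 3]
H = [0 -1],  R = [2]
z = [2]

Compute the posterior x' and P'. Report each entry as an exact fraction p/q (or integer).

x' = [3/4, -11/6]
P' = [25/4 1/2; 1/2 5/3]

x̄ = F·x = [1, -1]
P̄ = F·P·Fᵀ + Q = [7 3; 3 10]
y = z − H·x̄ = [1]
S = H·P̄·Hᵀ + R = [12]
K = P̄·Hᵀ·S⁻¹ = [-1/4; -5/6]
x' = x̄ + K·y = [3/4, -11/6]
P' = (I − K·H)·P̄ = [25/4 1/2; 1/2 5/3]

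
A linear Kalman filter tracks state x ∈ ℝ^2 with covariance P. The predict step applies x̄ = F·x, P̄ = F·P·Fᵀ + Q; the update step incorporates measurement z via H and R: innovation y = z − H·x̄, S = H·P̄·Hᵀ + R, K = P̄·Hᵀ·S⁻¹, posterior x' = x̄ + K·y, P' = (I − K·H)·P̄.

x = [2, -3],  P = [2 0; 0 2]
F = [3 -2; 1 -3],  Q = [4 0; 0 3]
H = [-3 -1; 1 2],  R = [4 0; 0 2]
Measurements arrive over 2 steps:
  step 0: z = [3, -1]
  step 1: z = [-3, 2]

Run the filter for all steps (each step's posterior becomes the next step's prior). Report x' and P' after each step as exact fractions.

step 0: x̄ = F·x = [12, 11]
step 0: P̄ = F·P·Fᵀ + Q = [30 18; 18 23]
step 0: y = z − H·x̄ = [50, -35]
step 0: S = H·P̄·Hᵀ + R = [405 -262; -262 196]
step 0: K = P̄·Hᵀ·S⁻¹ = [-969/2684 -783/5368; 419/2684 2873/5368]
step 0: x' = x̄ + K·y = [-5079/5368, 393/5368]
step 0: P' = (I − K·H)·P̄ = [1707/2684 -1245/2684; -1245/2684 2059/2684]
step 1: x̄ = F·x = [-16023/5368, -3129/2684]
step 1: P̄ = F·P·Fᵀ + Q = [49275/2684 15585/1342; 15585/1342 8940/671]
step 1: y = z − H·x̄ = [-70431/5368, 39275/5368]
step 1: S = H·P̄·Hᵀ + R = [676991/2684 -437535/2684; -437535/2684 322363/2684]
step 1: K = P̄·Hᵀ·S⁻¹ = [-3303240/9985087 -146595/1426441; 1214085/9985087 689805/1426441]
step 1: x' = x̄ + K·y = [6027723/9985087, 7758708/9985087]
step 1: P' = (I − K·H)·P̄ = [5695650/9985087 -3873990/9985087; -3873990/9985087 6765630/9985087]

step 0: x' = [-5079/5368, 393/5368], P' = [1707/2684 -1245/2684; -1245/2684 2059/2684]
step 1: x' = [6027723/9985087, 7758708/9985087], P' = [5695650/9985087 -3873990/9985087; -3873990/9985087 6765630/9985087]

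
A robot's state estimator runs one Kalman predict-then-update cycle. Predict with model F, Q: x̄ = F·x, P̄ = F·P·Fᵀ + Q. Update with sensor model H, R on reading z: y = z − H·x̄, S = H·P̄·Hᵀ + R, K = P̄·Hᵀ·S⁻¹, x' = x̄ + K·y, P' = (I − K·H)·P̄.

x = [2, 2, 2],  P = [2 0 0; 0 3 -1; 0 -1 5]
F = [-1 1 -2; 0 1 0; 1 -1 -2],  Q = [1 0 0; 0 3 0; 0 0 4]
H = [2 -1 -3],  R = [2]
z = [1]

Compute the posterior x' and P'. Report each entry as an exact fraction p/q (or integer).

x̄ = F·x = [-4, 2, -4]
P̄ = F·P·Fᵀ + Q = [30 5 15; 5 6 -1; 15 -1 25]
y = z − H·x̄ = [-1]
S = H·P̄·Hᵀ + R = [147]
K = P̄·Hᵀ·S⁻¹ = [10/147; 1/21; -44/147]
x' = x̄ + K·y = [-598/147, 41/21, -544/147]
P' = (I − K·H)·P̄ = [4310/147 95/21 2645/147; 95/21 17/3 23/21; 2645/147 23/21 1739/147]

x' = [-598/147, 41/21, -544/147]
P' = [4310/147 95/21 2645/147; 95/21 17/3 23/21; 2645/147 23/21 1739/147]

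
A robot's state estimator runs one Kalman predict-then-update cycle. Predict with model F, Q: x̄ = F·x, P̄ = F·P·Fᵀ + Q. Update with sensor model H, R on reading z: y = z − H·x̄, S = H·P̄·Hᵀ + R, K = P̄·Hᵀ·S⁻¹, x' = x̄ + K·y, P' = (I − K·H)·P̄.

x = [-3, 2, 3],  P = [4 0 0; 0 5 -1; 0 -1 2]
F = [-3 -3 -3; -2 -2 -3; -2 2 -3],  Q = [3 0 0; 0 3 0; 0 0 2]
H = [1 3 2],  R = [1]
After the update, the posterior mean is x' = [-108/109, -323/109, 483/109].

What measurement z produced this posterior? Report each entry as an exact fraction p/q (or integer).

z = [-1]

x̄ = F·x = [-6, -7, 1]
P̄ = F·P·Fᵀ + Q = [84 57 9; 57 45 14; 9 14 68]
S = H·P̄·Hᵀ + R = [1308]
K = P̄·Hᵀ·S⁻¹ = [91/436; 55/327; 187/1308]
x' − x̄ = [546/109, 440/109, 374/109] = K·y
y = (KᵀK)⁻¹·Kᵀ·(x' − x̄) = [24]
z = y + H·x̄ = [24] + [-25] = [-1]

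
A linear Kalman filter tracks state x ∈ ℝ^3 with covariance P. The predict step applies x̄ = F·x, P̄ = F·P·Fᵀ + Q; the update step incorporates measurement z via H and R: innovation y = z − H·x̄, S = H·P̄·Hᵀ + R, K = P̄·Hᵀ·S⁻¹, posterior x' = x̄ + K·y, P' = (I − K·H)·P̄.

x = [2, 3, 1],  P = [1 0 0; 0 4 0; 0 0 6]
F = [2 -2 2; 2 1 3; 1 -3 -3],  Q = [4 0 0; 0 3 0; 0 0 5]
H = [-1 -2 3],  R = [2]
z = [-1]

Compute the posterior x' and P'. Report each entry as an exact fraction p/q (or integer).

x' = [-49/15, 659/355, -1/5]
P' = [578/15 42/5 92/5; 42/5 2189/355 34/5; 92/5 34/5 54/5]

x̄ = F·x = [0, 10, -10]
P̄ = F·P·Fᵀ + Q = [48 32 -10; 32 65 -64; -10 -64 96]
y = z − H·x̄ = [49]
S = H·P̄·Hᵀ + R = [2130]
K = P̄·Hᵀ·S⁻¹ = [-1/15; -59/355; 1/5]
x' = x̄ + K·y = [-49/15, 659/355, -1/5]
P' = (I − K·H)·P̄ = [578/15 42/5 92/5; 42/5 2189/355 34/5; 92/5 34/5 54/5]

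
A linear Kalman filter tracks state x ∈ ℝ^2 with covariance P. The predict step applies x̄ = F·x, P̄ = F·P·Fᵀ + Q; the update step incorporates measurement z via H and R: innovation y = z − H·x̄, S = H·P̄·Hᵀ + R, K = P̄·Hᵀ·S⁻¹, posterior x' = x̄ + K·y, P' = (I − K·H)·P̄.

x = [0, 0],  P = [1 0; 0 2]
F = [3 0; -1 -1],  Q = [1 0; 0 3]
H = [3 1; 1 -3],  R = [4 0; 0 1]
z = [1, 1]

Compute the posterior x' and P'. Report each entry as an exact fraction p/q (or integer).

x' = [2143/5510, -1107/5510]
P' = [1927/5510 447/5510; 447/5510 687/5510]

x̄ = F·x = [0, 0]
P̄ = F·P·Fᵀ + Q = [10 -3; -3 6]
y = z − H·x̄ = [1, 1]
S = H·P̄·Hᵀ + R = [82 36; 36 83]
K = P̄·Hᵀ·S⁻¹ = [1557/5510 293/2755; 507/5510 -807/2755]
x' = x̄ + K·y = [2143/5510, -1107/5510]
P' = (I − K·H)·P̄ = [1927/5510 447/5510; 447/5510 687/5510]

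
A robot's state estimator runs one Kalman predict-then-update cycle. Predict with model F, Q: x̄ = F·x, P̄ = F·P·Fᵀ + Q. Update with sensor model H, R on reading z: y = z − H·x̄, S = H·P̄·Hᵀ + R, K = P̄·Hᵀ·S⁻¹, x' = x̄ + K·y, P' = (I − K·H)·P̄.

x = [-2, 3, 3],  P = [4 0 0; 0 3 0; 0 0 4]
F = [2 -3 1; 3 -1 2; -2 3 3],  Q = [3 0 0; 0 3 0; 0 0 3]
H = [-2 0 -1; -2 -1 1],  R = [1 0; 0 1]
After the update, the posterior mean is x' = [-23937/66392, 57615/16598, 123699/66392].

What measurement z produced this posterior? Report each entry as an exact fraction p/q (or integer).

x̄ = F·x = [-10, -3, 22]
P̄ = F·P·Fᵀ + Q = [50 41 -31; 41 58 -9; -31 -9 82]
S = H·P̄·Hᵀ + R = [159 191; 191 647]
K = P̄·Hᵀ·S⁻¹ = [-11791/66392 -14169/66392; -4693/16598 -2437/16598; -42163/66392 28147/66392]
x' − x̄ = [639983/66392, 107409/16598, -1336925/66392] = K·y
y = (KᵀK)⁻¹·Kᵀ·(x' − x̄) = [1, -46]
z = y + H·x̄ = [1, -46] + [-2, 45] = [-1, -1]

z = [-1, -1]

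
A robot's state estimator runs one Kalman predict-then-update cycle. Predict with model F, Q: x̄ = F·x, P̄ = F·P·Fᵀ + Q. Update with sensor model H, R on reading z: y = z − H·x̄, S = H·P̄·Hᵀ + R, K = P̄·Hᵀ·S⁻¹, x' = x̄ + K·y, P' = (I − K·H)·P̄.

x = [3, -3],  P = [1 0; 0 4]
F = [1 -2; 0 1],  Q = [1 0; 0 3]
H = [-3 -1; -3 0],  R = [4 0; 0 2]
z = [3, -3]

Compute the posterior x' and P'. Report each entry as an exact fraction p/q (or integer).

x̄ = F·x = [9, -3]
P̄ = F·P·Fᵀ + Q = [18 -8; -8 7]
y = z − H·x̄ = [27, 24]
S = H·P̄·Hᵀ + R = [125 138; 138 164]
K = P̄·Hᵀ·S⁻¹ = [-23/364 -201/728; -131/364 327/728]
x' = x̄ + K·y = [243/364, -705/364]
P' = (I − K·H)·P̄ = [67/364 -109/364; -109/364 851/364]

x' = [243/364, -705/364]
P' = [67/364 -109/364; -109/364 851/364]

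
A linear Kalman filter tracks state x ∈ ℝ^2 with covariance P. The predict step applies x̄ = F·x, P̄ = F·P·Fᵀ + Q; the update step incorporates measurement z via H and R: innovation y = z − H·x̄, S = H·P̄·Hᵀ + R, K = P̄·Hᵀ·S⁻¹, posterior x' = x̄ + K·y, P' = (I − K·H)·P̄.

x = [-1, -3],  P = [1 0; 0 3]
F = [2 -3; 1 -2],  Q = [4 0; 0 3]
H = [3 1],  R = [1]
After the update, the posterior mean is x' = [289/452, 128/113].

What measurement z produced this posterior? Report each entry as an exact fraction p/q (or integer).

z = [3]

x̄ = F·x = [7, 5]
P̄ = F·P·Fᵀ + Q = [35 20; 20 16]
S = H·P̄·Hᵀ + R = [452]
K = P̄·Hᵀ·S⁻¹ = [125/452; 19/113]
x' − x̄ = [-2875/452, -437/113] = K·y
y = (KᵀK)⁻¹·Kᵀ·(x' − x̄) = [-23]
z = y + H·x̄ = [-23] + [26] = [3]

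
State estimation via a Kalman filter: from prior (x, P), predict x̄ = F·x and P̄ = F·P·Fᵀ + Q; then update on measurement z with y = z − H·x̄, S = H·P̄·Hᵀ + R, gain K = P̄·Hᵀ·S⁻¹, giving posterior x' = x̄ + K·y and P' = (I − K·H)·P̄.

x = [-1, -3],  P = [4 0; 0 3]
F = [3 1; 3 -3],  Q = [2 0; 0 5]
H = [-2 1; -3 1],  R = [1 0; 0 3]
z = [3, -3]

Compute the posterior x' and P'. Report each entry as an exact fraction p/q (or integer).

x̄ = F·x = [-6, 6]
P̄ = F·P·Fᵀ + Q = [41 27; 27 68]
y = z − H·x̄ = [-15, -27]
S = H·P̄·Hᵀ + R = [125 179; 179 278]
K = P̄·Hᵀ·S⁻¹ = [1894/2709 -2155/2709; 691/301 -459/301]
x' = x̄ + K·y = [4507/903, 3834/301]
P' = (I − K·H)·P̄ = [8359/2709 2068/301; 2068/301 4827/301]

x' = [4507/903, 3834/301]
P' = [8359/2709 2068/301; 2068/301 4827/301]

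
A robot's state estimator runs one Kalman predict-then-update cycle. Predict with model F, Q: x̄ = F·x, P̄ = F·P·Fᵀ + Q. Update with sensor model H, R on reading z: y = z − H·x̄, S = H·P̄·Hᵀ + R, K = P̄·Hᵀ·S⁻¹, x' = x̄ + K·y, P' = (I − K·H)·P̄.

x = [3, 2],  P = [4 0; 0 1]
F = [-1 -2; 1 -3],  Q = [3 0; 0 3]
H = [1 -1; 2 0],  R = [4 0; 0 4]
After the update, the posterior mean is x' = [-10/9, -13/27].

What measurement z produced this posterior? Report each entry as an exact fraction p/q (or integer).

z = [-1, -1]

x̄ = F·x = [-7, -3]
P̄ = F·P·Fᵀ + Q = [11 2; 2 16]
S = H·P̄·Hᵀ + R = [27 18; 18 48]
K = P̄·Hᵀ·S⁻¹ = [1/27 4/9; -62/81 10/27]
x' − x̄ = [53/9, 68/27] = K·y
y = (KᵀK)⁻¹·Kᵀ·(x' − x̄) = [3, 13]
z = y + H·x̄ = [3, 13] + [-4, -14] = [-1, -1]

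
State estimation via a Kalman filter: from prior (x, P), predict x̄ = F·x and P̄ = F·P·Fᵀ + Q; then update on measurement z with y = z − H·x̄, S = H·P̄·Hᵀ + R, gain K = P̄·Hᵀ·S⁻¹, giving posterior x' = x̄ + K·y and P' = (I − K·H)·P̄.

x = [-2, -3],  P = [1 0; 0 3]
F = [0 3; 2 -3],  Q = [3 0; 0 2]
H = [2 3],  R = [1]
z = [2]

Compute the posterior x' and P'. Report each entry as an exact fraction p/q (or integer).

x̄ = F·x = [-9, 5]
P̄ = F·P·Fᵀ + Q = [30 -27; -27 33]
y = z − H·x̄ = [5]
S = H·P̄·Hᵀ + R = [94]
K = P̄·Hᵀ·S⁻¹ = [-21/94; 45/94]
x' = x̄ + K·y = [-951/94, 695/94]
P' = (I − K·H)·P̄ = [2379/94 -1593/94; -1593/94 1077/94]

x' = [-951/94, 695/94]
P' = [2379/94 -1593/94; -1593/94 1077/94]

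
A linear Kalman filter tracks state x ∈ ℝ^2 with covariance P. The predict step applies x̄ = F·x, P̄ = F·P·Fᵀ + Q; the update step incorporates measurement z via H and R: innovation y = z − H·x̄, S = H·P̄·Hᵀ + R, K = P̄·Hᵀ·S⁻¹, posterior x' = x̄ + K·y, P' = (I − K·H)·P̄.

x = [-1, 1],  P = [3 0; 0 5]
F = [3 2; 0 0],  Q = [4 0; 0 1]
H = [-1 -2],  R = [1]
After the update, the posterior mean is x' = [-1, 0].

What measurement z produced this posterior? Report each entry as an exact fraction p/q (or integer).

z = [1]

x̄ = F·x = [-1, 0]
P̄ = F·P·Fᵀ + Q = [51 0; 0 1]
S = H·P̄·Hᵀ + R = [56]
K = P̄·Hᵀ·S⁻¹ = [-51/56; -1/28]
x' − x̄ = [0, 0] = K·y
y = (KᵀK)⁻¹·Kᵀ·(x' − x̄) = [0]
z = y + H·x̄ = [0] + [1] = [1]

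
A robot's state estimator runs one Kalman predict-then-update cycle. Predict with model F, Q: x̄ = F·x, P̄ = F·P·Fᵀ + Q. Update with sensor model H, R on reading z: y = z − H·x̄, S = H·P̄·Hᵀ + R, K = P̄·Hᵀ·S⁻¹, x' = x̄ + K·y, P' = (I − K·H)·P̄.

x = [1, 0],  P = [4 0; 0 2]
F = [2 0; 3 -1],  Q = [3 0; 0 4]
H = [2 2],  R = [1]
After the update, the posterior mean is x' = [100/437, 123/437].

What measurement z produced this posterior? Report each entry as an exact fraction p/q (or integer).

x̄ = F·x = [2, 3]
P̄ = F·P·Fᵀ + Q = [19 24; 24 42]
S = H·P̄·Hᵀ + R = [437]
K = P̄·Hᵀ·S⁻¹ = [86/437; 132/437]
x' − x̄ = [-774/437, -1188/437] = K·y
y = (KᵀK)⁻¹·Kᵀ·(x' − x̄) = [-9]
z = y + H·x̄ = [-9] + [10] = [1]

z = [1]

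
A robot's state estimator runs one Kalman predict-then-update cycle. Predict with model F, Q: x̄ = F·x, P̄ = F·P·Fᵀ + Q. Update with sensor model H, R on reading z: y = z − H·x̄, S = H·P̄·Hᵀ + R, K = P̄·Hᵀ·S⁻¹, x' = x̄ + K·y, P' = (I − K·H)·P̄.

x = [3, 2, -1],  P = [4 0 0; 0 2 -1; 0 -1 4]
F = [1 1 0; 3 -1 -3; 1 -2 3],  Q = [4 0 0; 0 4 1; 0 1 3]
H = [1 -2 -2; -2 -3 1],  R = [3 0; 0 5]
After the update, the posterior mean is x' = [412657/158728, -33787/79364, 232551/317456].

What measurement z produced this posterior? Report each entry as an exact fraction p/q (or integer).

z = [2, -3]

x̄ = F·x = [5, 10, -4]
P̄ = F·P·Fᵀ + Q = [10 13 -3; 13 72 -22; -3 -22 63]
S = H·P̄·Hᵀ + R = [337 196; 196 1056]
K = P̄·Hᵀ·S⁻¹ = [199/39682 -9467/158728; -2508/19841 -17979/79364; -29055/79364 62155/317456]
x' − x̄ = [-380983/158728, -827427/79364, 1502375/317456] = K·y
y = (KᵀK)⁻¹·Kᵀ·(x' − x̄) = [9, 41]
z = y + H·x̄ = [9, 41] + [-7, -44] = [2, -3]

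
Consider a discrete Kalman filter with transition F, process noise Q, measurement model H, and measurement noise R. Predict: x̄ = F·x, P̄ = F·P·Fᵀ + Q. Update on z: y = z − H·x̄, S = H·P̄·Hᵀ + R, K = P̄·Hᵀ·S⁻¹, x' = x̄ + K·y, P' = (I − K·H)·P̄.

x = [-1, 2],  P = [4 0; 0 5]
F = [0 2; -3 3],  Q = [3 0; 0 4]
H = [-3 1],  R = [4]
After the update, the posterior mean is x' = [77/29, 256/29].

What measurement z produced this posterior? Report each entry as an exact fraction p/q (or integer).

z = [1]

x̄ = F·x = [4, 9]
P̄ = F·P·Fᵀ + Q = [23 30; 30 85]
S = H·P̄·Hᵀ + R = [116]
K = P̄·Hᵀ·S⁻¹ = [-39/116; -5/116]
x' − x̄ = [-39/29, -5/29] = K·y
y = (KᵀK)⁻¹·Kᵀ·(x' − x̄) = [4]
z = y + H·x̄ = [4] + [-3] = [1]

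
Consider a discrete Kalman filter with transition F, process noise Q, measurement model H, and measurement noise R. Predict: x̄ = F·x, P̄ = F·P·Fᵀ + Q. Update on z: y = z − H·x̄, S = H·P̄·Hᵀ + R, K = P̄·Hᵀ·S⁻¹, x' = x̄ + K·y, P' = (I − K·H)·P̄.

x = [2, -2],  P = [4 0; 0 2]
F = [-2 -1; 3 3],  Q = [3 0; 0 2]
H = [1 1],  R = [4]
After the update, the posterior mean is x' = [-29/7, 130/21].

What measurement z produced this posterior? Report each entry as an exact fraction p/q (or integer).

z = [3]

x̄ = F·x = [-2, 0]
P̄ = F·P·Fᵀ + Q = [21 -30; -30 56]
S = H·P̄·Hᵀ + R = [21]
K = P̄·Hᵀ·S⁻¹ = [-3/7; 26/21]
x' − x̄ = [-15/7, 130/21] = K·y
y = (KᵀK)⁻¹·Kᵀ·(x' − x̄) = [5]
z = y + H·x̄ = [5] + [-2] = [3]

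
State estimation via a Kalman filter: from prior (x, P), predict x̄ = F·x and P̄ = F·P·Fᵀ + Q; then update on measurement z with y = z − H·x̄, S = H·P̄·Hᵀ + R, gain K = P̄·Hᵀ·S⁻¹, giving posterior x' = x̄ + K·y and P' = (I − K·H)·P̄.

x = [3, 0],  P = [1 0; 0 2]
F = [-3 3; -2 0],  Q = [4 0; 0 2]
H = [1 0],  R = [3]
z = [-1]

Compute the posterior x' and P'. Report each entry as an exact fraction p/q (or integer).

x' = [-29/17, -78/17]
P' = [93/34 9/17; 9/17 84/17]

x̄ = F·x = [-9, -6]
P̄ = F·P·Fᵀ + Q = [31 6; 6 6]
y = z − H·x̄ = [8]
S = H·P̄·Hᵀ + R = [34]
K = P̄·Hᵀ·S⁻¹ = [31/34; 3/17]
x' = x̄ + K·y = [-29/17, -78/17]
P' = (I − K·H)·P̄ = [93/34 9/17; 9/17 84/17]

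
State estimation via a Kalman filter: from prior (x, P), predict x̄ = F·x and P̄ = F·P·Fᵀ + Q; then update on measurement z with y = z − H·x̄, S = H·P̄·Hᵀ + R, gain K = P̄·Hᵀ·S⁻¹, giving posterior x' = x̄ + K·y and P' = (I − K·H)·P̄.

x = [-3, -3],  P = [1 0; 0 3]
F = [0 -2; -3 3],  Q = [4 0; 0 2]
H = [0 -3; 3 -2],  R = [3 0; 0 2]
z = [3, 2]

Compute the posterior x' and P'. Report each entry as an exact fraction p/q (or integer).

x' = [1608/4205, -2908/4205]
P' = [1436/4205 834/4205; 834/4205 1316/4205]

x̄ = F·x = [6, 0]
P̄ = F·P·Fᵀ + Q = [16 -18; -18 38]
y = z − H·x̄ = [3, -16]
S = H·P̄·Hᵀ + R = [345 390; 390 514]
K = P̄·Hᵀ·S⁻¹ = [-834/4205 264/841; -1316/4205 -13/841]
x' = x̄ + K·y = [1608/4205, -2908/4205]
P' = (I − K·H)·P̄ = [1436/4205 834/4205; 834/4205 1316/4205]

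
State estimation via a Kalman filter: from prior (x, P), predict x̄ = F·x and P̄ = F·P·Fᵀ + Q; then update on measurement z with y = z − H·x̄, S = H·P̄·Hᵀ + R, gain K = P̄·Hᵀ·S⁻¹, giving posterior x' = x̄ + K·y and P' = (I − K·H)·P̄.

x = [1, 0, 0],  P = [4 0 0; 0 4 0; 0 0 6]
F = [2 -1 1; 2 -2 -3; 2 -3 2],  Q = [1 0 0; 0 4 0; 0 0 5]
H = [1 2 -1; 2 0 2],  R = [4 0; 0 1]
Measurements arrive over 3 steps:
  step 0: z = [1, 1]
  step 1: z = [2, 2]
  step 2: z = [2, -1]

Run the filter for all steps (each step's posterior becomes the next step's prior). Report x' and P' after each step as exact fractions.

step 0: x' = [193351/296576, 17651/148288, -6223/42368], P' = [842623/296576 -406261/148288 -116551/42368; -406261/148288 273607/74144 58765/21184; -116551/42368 58765/21184 123305/42368]
step 1: x' = [4283404933/5446643653, 3894302458/5446643653, 1172728875/5446643653], P' = [4818738755/5446643653 -4004457745/5446643653 -4487021747/5446643653; -4004457745/5446643653 26592880162/16339930959 13149173245/16339930959; -4487021747/5446643653 13149173245/16339930959 16513499833/16339930959]
step 2: x' = [35028081996262/42139032697933, -39972744576124/294973228885531, -387073766929032/294973228885531], P' = [37208546418299/42139032697933 -31061773217713/42139032697933 -34665795284171/42139032697933; -31061773217713/42139032697933 478830425151982/294973228885531 237793831239753/294973228885531; -34665795284171/42139032697933 237793831239753/294973228885531 297883145983245/294973228885531]

step 0: x̄ = F·x = [2, 2, 2]
step 0: P̄ = F·P·Fᵀ + Q = [27 6 40; 6 90 4; 40 4 81]
step 0: y = z − H·x̄ = [-3, -7]
step 0: S = H·P̄·Hᵀ + R = [400 -68; -68 753]
step 0: K = P̄·Hᵀ·S⁻¹ = [8359/296576 13383/74144; 69203/148288 2547/37072; -1199/42368 3377/10592]
step 0: x' = x̄ + K·y = [193351/296576, 17651/148288, -6223/42368]
step 0: P' = (I − K·H)·P̄ = [842623/296576 -406261/148288 -116551/42368; -406261/148288 273607/74144 58765/21184; -116551/42368 58765/21184 123305/42368]
step 1: x̄ = F·x = [43977/42368, 446781/296576, 96837/148288]
step 1: P̄ = F·P·Fᵀ + Q = [566553/42368 1704459/42368 419395/21184; 1704459/42368 42865703/296576 9314367/148288; 419395/21184 9314367/148288 2876663/74144]
step 1: y = z − H·x̄ = [-59225/42368, -204937/148288]
step 1: S = H·P̄·Hᵀ + R = [21369785/42368 7654159/21184; 7654159/21184 27289727/74144]
step 1: K = P̄·Hᵀ·S⁻¹ = [324211253/5446643653 663434016/5446643653; 7005803461/16339930959 2271600020/16339930959; -919054646/16339930959 6104869184/16339930959]
step 1: x' = x̄ + K·y = [4283404933/5446643653, 3894302458/5446643653, 1172728875/5446643653]
step 1: P' = (I − K·H)·P̄ = [4818738755/5446643653 -4004457745/5446643653 -4487021747/5446643653; -4004457745/5446643653 26592880162/16339930959 13149173245/16339930959; -4487021747/5446643653 13149173245/16339930959 16513499833/16339930959]
step 2: x̄ = F·x = [5845236283/5446643653, -2739981675/5446643653, -770639758/5446643653]
step 2: P̄ = F·P·Fᵀ + Q = [28394020500/5446643653 66847933168/5446643653 40075077807/5446643653; 66847933168/5446643653 793607455753/16339930959 331102876091/16339930959; 40075077807/5446643653 331102876091/16339930959 323596318597/16339930959]
step 2: y = z − H·x̄ = [9757374615/5446643653, -15595836703/5446643653]
step 2: S = H·P̄·Hᵀ + R = [961960384585/5446643653 549919396062/5446643653; 549919396062/5446643653 2613255318715/16339930959]
step 2: K = P̄·Hᵀ·S⁻¹ = [2437698816761/42139032697933 5085502268256/42139032697933; 125608651635055/294973228885531 40722837431524/294973228885531; -16239012623234/294973228885531 110445157988096/294973228885531]
step 2: x' = x̄ + K·y = [35028081996262/42139032697933, -39972744576124/294973228885531, -387073766929032/294973228885531]
step 2: P' = (I − K·H)·P̄ = [37208546418299/42139032697933 -31061773217713/42139032697933 -34665795284171/42139032697933; -31061773217713/42139032697933 478830425151982/294973228885531 237793831239753/294973228885531; -34665795284171/42139032697933 237793831239753/294973228885531 297883145983245/294973228885531]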